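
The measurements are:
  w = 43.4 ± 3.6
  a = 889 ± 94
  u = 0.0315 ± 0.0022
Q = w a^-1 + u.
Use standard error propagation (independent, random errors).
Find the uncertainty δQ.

Let p = w·a^-1 = 0.0488. δp/p = √((1·δw/w)² + (-1·δa/a)²) = √(0.00688 + 0.0112) = 0.134, so δp = 0.00656.
Q = p + u: δQ = √(δp² + δu²) = √(4.3e-05 + 4.84e-06) = 0.00692

0.00692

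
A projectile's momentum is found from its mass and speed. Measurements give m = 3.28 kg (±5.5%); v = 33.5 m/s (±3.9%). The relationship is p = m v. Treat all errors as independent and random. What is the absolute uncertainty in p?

7.41 kg·m/s

p is a product of powers, so relative uncertainties combine in quadrature:
  (1·δm/m)² = (1×0.0550)² = 0.00302;  (1·δv/v)² = (1×0.0390)² = 0.00152
δp/p = √(0.00455) = 0.0674
p = 110 kg·m/s, so δp = 0.0674 × 110 = 7.41 kg·m/s.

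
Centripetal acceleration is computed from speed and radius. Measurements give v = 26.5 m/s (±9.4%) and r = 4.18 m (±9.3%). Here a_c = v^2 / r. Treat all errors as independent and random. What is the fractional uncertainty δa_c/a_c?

Products/powers → add relative errors in quadrature, weighted by exponent:
  (2·δv/v)² = (2×0.0940)² = 0.0353;  (-1·δr/r)² = (-1×0.0930)² = 0.00865
δa_c/a_c = √(0.0440) = 0.210

0.210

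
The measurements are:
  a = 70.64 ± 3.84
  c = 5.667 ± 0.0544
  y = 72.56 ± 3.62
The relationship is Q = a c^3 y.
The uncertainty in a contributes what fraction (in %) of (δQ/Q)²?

(δQ/Q)² = (1·δa/a)² + (3·δc/c)² + (1·δy/y)²
  a term: (1×0.0544)² = 0.00296
  c term: (3×0.00960)² = 0.000829
  y term: (1×0.0499)² = 0.00249
Total = 0.00627. Share from a = 0.00296/0.00627 = 0.471.

47.1%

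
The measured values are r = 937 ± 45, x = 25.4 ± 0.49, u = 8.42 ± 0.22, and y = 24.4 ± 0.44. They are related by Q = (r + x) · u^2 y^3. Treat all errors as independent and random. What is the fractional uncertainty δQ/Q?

0.0886

Let w = r + x = 962. δw = √(δr² + δx²) = √(2020 + 0.240) = 45.0, so δw/w = 0.0468.
Q is then a monomial in w, u, y:
δQ/Q = √((δw/w)² + (2·δu/u)² + (3·δy/y)²) = √(0.00219 + 0.00273 + 0.00293) = 0.0886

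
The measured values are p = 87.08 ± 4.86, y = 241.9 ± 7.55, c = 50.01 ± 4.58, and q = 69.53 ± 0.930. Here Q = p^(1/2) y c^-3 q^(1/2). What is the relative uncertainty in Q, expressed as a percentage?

Q is a product of powers, so relative uncertainties combine in quadrature:
  (½·δp/p)² = (0.5×0.0558)² = 0.000779;  (1·δy/y)² = (1×0.0312)² = 0.000974;  (-3·δc/c)² = (-3×0.0916)² = 0.0755;  (½·δq/q)² = (0.5×0.0134)² = 4.47e-05
δQ/Q = √(0.0773) = 0.278

27.8%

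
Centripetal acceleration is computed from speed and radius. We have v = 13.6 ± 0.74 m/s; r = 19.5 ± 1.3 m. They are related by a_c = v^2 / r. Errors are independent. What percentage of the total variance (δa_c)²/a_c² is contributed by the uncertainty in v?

(δa_c/a_c)² = (2·δv/v)² + (-1·δr/r)²
  v term: (2×0.0544)² = 0.0118
  r term: (-1×0.0667)² = 0.00444
Total = 0.0163. Share from v = 0.0118/0.0163 = 0.727.

72.7%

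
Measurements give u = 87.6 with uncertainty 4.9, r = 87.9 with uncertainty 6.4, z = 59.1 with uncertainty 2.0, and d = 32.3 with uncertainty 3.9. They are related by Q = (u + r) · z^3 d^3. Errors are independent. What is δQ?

4.63e+11

Let w = u + r = 176. δw = √(δu² + δr²) = √(24.0 + 41.0) = 8.06, so δw/w = 0.0459.
Q is then a monomial in w, z, d:
δQ/Q = √((δw/w)² + (3·δz/z)² + (3·δd/d)²) = √(0.00211 + 0.0103 + 0.131) = 0.379
Q = 1.22e+12, so δQ = 0.379 × 1.22e+12 = 4.63e+11.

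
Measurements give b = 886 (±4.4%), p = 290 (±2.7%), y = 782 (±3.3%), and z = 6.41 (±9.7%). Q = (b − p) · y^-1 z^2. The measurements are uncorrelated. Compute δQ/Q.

0.208

Let u = b − p = 596. δu = √(δb² + δp²) = √(1520 + 61.3) = 39.8, so δu/u = 0.0667.
Q is then a monomial in u, y, z:
δQ/Q = √((δu/u)² + (-1·δy/y)² + (2·δz/z)²) = √(0.00445 + 0.00109 + 0.0376) = 0.208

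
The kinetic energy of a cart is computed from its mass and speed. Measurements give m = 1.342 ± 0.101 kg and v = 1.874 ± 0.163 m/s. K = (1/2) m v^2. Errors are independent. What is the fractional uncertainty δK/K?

Relative error in a monomial: (δK/K)² = Σ (nᵢ · δxᵢ/xᵢ)².
  (1·δm/m)² = (1×0.0753)² = 0.00566;  (2·δv/v)² = (2×0.0870)² = 0.0303
δK/K = √(0.0359) = 0.190

0.190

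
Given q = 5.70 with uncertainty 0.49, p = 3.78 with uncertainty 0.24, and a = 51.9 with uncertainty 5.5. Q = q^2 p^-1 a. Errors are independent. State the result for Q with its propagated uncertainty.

446 ± 94.4

Products/powers → add relative errors in quadrature, weighted by exponent:
  (2·δq/q)² = (2×0.0860)² = 0.0296;  (-1·δp/p)² = (-1×0.0635)² = 0.00403;  (1·δa/a)² = (1×0.106)² = 0.0112
δQ/Q = √(0.0448) = 0.212
Q = 446, so δQ = 0.212 × 446 = 94.4.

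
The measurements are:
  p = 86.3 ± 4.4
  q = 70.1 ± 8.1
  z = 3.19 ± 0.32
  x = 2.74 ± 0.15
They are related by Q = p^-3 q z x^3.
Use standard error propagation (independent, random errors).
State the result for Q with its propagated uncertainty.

0.00716 ± 0.00194

Each factor contributes (exponent × relative error)² to (δQ/Q)²:
  (-3·δp/p)² = (-3×0.0510)² = 0.0234;  (1·δq/q)² = (1×0.116)² = 0.0134;  (1·δz/z)² = (1×0.100)² = 0.0101;  (3·δx/x)² = (3×0.0547)² = 0.0270
δQ/Q = √(0.0738) = 0.272
Q = 0.00716, so δQ = 0.272 × 0.00716 = 0.00194.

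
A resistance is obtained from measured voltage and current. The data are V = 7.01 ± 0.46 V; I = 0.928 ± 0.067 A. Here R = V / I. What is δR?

For a monomial R ∝ V, I^-1, fractional errors add in quadrature:
  (1·δV/V)² = (1×0.0656)² = 0.00431;  (-1·δI/I)² = (-1×0.0722)² = 0.00521
δR/R = √(0.00952) = 0.0976
R = 7.55 Ω, so δR = 0.0976 × 7.55 = 0.737 Ω.

0.737 Ω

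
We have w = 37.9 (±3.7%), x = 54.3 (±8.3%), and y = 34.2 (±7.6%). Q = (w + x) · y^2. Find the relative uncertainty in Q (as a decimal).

0.160

Let u = w + x = 92.2. δu = √(δw² + δx²) = √(1.97 + 20.3) = 4.72, so δu/u = 0.0512.
Q is then a monomial in u, y:
δQ/Q = √((δu/u)² + (2·δy/y)²) = √(0.00262 + 0.0231) = 0.160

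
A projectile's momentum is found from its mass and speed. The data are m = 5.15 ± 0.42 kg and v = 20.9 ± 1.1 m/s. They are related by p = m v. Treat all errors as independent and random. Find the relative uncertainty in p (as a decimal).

For a monomial p ∝ m, v, fractional errors add in quadrature:
  (1·δm/m)² = (1×0.0816)² = 0.00665;  (1·δv/v)² = (1×0.0526)² = 0.00277
δp/p = √(0.00942) = 0.0971

0.0971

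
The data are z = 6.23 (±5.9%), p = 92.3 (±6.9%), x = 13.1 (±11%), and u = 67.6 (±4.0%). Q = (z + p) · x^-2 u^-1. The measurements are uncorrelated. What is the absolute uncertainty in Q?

Let w = z + p = 98.5. δw = √(δz² + δp²) = √(0.135 + 40.6) = 6.38, so δw/w = 0.0647.
Q is then a monomial in w, x, u:
δQ/Q = √((δw/w)² + (-2·δx/x)² + (-1·δu/u)²) = √(0.00419 + 0.0484 + 0.00160) = 0.233
Q = 0.00849, so δQ = 0.233 × 0.00849 = 0.00198.

0.00198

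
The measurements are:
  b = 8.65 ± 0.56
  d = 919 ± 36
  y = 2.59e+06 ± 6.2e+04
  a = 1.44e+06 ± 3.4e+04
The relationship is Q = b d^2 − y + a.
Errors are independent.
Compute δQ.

Let p = b·d^2 = 7.31e+06. δp/p = √((1·δb/b)² + (2·δd/d)²) = √(0.00419 + 0.00614) = 0.102, so δp = 7.42e+05.
Q = p − y + a: δQ = √(δp² + δy² + δa²) = √(5.51e+11 + 3.84e+09 + 1.16e+09) = 7.46e+05

7.46e+05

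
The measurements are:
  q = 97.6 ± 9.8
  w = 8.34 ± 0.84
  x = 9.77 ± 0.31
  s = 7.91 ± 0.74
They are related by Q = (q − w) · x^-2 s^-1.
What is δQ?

0.0187

Let u = q − w = 89.3. δu = √(δq² + δw²) = √(96.0 + 0.706) = 9.84, so δu/u = 0.110.
Q is then a monomial in u, x, s:
δQ/Q = √((δu/u)² + (-2·δx/x)² + (-1·δs/s)²) = √(0.0121 + 0.00403 + 0.00875) = 0.158
Q = 0.118, so δQ = 0.158 × 0.118 = 0.0187.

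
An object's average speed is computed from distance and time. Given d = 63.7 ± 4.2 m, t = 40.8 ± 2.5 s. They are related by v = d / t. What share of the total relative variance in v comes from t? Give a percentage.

(δv/v)² = (1·δd/d)² + (-1·δt/t)²
  d term: (1×0.0659)² = 0.00435
  t term: (-1×0.0613)² = 0.00375
Total = 0.00810. Share from t = 0.00375/0.00810 = 0.463.

46.3%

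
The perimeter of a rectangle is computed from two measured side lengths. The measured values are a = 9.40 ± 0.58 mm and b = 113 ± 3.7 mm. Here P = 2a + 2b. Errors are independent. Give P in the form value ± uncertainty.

P is a linear combination, so absolute uncertainties add in quadrature:
  (2·δa)² = 1.35;  (2·δb)² = 54.8
δP = √(56.1) = 7.49 mm
P = 245 mm.

245 ± 7.49 mm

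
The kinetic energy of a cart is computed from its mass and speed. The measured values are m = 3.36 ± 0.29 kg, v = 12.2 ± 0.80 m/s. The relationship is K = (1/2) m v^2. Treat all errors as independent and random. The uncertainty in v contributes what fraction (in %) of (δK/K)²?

69.8%

(δK/K)² = (1·δm/m)² + (2·δv/v)²
  m term: (1×0.0863)² = 0.00745
  v term: (2×0.0656)² = 0.0172
Total = 0.0246. Share from v = 0.0172/0.0246 = 0.698.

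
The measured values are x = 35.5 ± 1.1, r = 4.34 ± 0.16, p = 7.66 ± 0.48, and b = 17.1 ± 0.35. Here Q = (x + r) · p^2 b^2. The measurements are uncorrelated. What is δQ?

Let u = x + r = 39.8. δu = √(δx² + δr²) = √(1.21 + 0.0256) = 1.11, so δu/u = 0.0279.
Q is then a monomial in u, p, b:
δQ/Q = √((δu/u)² + (2·δp/p)² + (2·δb/b)²) = √(0.000778 + 0.0157 + 0.00168) = 0.135
Q = 6.84e+05, so δQ = 0.135 × 6.84e+05 = 92100.

92100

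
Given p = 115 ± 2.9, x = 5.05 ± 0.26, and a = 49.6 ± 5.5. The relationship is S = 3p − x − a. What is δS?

Sums and differences: (δS)² = Σ (cᵢ δxᵢ)².
  (3·δp)² = 75.7;  (δx)² = 0.0676;  (δa)² = 30.2
δS = √(106) = 10.3

10.3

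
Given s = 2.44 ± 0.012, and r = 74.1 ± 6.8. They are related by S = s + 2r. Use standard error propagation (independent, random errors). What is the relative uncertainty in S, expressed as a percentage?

S is a linear combination, so absolute uncertainties add in quadrature:
  (δs)² = 0.000144;  (2·δr)² = 185
δS = √(185) = 13.6
S = 151, so δS/S = 13.6/151 = 0.0903.

9.03%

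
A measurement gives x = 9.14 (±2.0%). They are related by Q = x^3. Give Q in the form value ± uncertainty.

764 ± 45.8

Q ∝ x^3, so δQ/Q = |3| · δx/x = 3 × 0.0200 = 0.0600.
Q = 764, so δQ = 0.0600 × 764 = 45.8.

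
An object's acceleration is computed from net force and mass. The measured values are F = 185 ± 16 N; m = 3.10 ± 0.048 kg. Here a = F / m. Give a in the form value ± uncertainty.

Each factor contributes (exponent × relative error)² to (δa/a)²:
  (1·δF/F)² = (1×0.0865)² = 0.00748;  (-1·δm/m)² = (-1×0.0155)² = 0.000240
δa/a = √(0.00772) = 0.0879
a = 59.7 m/s^2, so δa = 0.0879 × 59.7 = 5.24 m/s^2.

59.7 ± 5.24 m/s^2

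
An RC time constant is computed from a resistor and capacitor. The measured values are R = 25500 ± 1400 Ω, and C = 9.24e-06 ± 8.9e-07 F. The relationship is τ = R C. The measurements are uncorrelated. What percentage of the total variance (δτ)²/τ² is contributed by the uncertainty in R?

(δτ/τ)² = (1·δR/R)² + (1·δC/C)²
  R term: (1×0.0549)² = 0.00301
  C term: (1×0.0963)² = 0.00928
Total = 0.0123. Share from R = 0.00301/0.0123 = 0.245.

24.5%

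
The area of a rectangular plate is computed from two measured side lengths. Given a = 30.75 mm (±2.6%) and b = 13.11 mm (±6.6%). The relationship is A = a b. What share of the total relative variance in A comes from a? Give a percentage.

13.4%

(δA/A)² = (1·δa/a)² + (1·δb/b)²
  a term: (1×0.0260)² = 0.000676
  b term: (1×0.0660)² = 0.00436
Total = 0.00503. Share from a = 0.000676/0.00503 = 0.134.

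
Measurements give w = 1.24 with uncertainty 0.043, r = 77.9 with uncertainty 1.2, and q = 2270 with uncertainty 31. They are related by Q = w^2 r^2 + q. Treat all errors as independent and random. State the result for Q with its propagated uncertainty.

Let p = w^2·r^2 = 9330. δp/p = √((2·δw/w)² + (2·δr/r)²) = √(0.00481 + 0.000949) = 0.0759, so δp = 708.
Q = p + q: δQ = √(δp² + δq²) = √(5.01e+05 + 961) = 709
Q = 11600.

11600 ± 709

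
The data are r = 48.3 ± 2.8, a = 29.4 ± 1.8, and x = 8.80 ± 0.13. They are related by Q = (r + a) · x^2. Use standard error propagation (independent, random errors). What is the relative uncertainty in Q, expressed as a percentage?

Let u = r + a = 77.7. δu = √(δr² + δa²) = √(7.84 + 3.24) = 3.33, so δu/u = 0.0428.
Q is then a monomial in u, x:
δQ/Q = √((δu/u)² + (2·δx/x)²) = √(0.00184 + 0.000873) = 0.0520

5.20%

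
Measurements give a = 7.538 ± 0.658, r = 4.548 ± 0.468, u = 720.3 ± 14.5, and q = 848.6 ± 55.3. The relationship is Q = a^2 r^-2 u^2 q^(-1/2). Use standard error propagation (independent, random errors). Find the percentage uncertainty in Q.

27.5%

Since Q is a product/quotient, work with relative uncertainties:
  (2·δa/a)² = (2×0.0873)² = 0.0305;  (-2·δr/r)² = (-2×0.103)² = 0.0424;  (2·δu/u)² = (2×0.0201)² = 0.00162;  (−½·δq/q)² = (-0.5×0.0652)² = 0.00106
δQ/Q = √(0.0755) = 0.275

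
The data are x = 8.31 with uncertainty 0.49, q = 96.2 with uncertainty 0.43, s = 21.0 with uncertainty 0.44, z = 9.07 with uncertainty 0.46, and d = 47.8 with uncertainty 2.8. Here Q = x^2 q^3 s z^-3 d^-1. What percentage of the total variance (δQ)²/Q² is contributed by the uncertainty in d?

(δQ/Q)² = (2·δx/x)² + (3·δq/q)² + (1·δs/s)² + (-3·δz/z)² + (-1·δd/d)²
  x term: (2×0.0590)² = 0.0139
  q term: (3×0.00447)² = 0.000180
  s term: (1×0.0210)² = 0.000439
  z term: (-3×0.0507)² = 0.0231
  d term: (-1×0.0586)² = 0.00343
Total = 0.0411. Share from d = 0.00343/0.0411 = 0.0835.

8.35%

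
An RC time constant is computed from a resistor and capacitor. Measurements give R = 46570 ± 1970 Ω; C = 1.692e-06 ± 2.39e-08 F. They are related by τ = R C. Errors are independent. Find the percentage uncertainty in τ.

τ is a product of powers, so relative uncertainties combine in quadrature:
  (1·δR/R)² = (1×0.0423)² = 0.00179;  (1·δC/C)² = (1×0.0141)² = 0.000200
δτ/τ = √(0.00199) = 0.0446

4.46%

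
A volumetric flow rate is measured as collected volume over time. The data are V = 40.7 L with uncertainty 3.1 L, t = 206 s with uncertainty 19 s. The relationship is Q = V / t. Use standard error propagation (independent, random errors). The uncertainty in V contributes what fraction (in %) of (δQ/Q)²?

40.5%

(δQ/Q)² = (1·δV/V)² + (-1·δt/t)²
  V term: (1×0.0762)² = 0.00580
  t term: (-1×0.0922)² = 0.00851
Total = 0.0143. Share from V = 0.00580/0.0143 = 0.405.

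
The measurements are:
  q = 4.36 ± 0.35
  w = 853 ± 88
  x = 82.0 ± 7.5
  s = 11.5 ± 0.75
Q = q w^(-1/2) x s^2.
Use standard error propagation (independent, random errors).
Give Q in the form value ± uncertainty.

1620 ± 301

Relative error in a monomial: (δQ/Q)² = Σ (nᵢ · δxᵢ/xᵢ)².
  (1·δq/q)² = (1×0.0803)² = 0.00644;  (−½·δw/w)² = (-0.5×0.103)² = 0.00266;  (1·δx/x)² = (1×0.0915)² = 0.00837;  (2·δs/s)² = (2×0.0652)² = 0.0170
δQ/Q = √(0.0345) = 0.186
Q = 1620, so δQ = 0.186 × 1620 = 301.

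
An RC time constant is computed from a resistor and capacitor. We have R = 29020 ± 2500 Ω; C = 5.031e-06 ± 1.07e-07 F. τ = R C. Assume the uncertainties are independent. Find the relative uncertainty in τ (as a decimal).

For a monomial τ ∝ R, C, fractional errors add in quadrature:
  (1·δR/R)² = (1×0.0861)² = 0.00742;  (1·δC/C)² = (1×0.0213)² = 0.000452
δτ/τ = √(0.00787) = 0.0887

0.0887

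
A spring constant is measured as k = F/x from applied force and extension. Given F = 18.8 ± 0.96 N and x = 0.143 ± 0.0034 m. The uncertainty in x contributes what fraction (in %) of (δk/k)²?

17.8%

(δk/k)² = (1·δF/F)² + (-1·δx/x)²
  F term: (1×0.0511)² = 0.00261
  x term: (-1×0.0238)² = 0.000565
Total = 0.00317. Share from x = 0.000565/0.00317 = 0.178.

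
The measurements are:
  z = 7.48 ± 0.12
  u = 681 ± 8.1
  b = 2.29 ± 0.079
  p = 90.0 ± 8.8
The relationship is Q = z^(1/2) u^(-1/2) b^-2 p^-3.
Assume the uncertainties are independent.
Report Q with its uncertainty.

(2.74 ± 0.827) × 10^-8

Q is a product of powers, so relative uncertainties combine in quadrature:
  (½·δz/z)² = (0.5×0.0160)² = 6.43e-05;  (−½·δu/u)² = (-0.5×0.0119)² = 3.54e-05;  (-2·δb/b)² = (-2×0.0345)² = 0.00476;  (-3·δp/p)² = (-3×0.0978)² = 0.0860
δQ/Q = √(0.0909) = 0.302
Q = 2.74e-08, so δQ = 0.302 × 2.74e-08 = 8.27e-09.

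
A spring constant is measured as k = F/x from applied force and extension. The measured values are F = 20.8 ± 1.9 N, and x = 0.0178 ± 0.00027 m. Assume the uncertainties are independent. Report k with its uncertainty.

1170 ± 108 N/m

Each factor contributes (exponent × relative error)² to (δk/k)²:
  (1·δF/F)² = (1×0.0913)² = 0.00834;  (-1·δx/x)² = (-1×0.0152)² = 0.000230
δk/k = √(0.00857) = 0.0926
k = 1170 N/m, so δk = 0.0926 × 1170 = 108 N/m.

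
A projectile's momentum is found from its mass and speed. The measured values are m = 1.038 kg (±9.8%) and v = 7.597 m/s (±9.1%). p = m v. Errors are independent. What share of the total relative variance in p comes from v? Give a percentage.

(δp/p)² = (1·δm/m)² + (1·δv/v)²
  m term: (1×0.0980)² = 0.00960
  v term: (1×0.0910)² = 0.00828
Total = 0.0179. Share from v = 0.00828/0.0179 = 0.463.

46.3%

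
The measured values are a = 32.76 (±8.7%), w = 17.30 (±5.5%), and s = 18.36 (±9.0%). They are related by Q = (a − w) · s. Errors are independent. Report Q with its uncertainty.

Let u = a − w = 15.46. δu = √(δa² + δw²) = √(8.12 + 0.905) = 3.00, so δu/u = 0.194.
Q is then a monomial in u, s:
δQ/Q = √((δu/u)² + (1·δs/s)²) = √(0.0378 + 0.00810) = 0.214
Q = 283.8, so δQ = 0.214 × 283.8 = 60.8.

283.8 ± 60.8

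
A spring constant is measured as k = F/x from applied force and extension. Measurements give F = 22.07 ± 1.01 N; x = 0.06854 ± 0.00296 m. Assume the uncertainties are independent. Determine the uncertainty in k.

Each factor contributes (exponent × relative error)² to (δk/k)²:
  (1·δF/F)² = (1×0.0458)² = 0.00209;  (-1·δx/x)² = (-1×0.0432)² = 0.00187
δk/k = √(0.00396) = 0.0629
k = 322.0 N/m, so δk = 0.0629 × 322.0 = 20.3 N/m.

20.3 N/m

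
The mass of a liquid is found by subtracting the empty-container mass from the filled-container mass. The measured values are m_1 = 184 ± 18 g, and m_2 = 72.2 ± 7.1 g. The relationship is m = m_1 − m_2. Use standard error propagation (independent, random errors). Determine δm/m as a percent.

17.3%

Sums and differences: (δm)² = Σ (cᵢ δxᵢ)².
  (δm_1)² = 324;  (δm_2)² = 50.4
δm = √(374) = 19.3 g
m = 112 g, so δm/m = 19.3/112 = 0.173.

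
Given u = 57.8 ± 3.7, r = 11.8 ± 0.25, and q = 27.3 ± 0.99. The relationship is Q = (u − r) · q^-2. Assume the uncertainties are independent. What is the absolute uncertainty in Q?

0.00669

Let w = u − r = 46.0. δw = √(δu² + δr²) = √(13.7 + 0.0625) = 3.71, so δw/w = 0.0806.
Q is then a monomial in w, q:
δQ/Q = √((δw/w)² + (-2·δq/q)²) = √(0.00650 + 0.00526) = 0.108
Q = 0.0617, so δQ = 0.108 × 0.0617 = 0.00669.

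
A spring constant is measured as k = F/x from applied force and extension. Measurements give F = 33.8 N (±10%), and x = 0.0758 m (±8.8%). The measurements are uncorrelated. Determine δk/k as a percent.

Since k is a product/quotient, work with relative uncertainties:
  (1·δF/F)² = (1×0.100)² = 0.0100;  (-1·δx/x)² = (-1×0.0880)² = 0.00774
δk/k = √(0.0177) = 0.133

13.3%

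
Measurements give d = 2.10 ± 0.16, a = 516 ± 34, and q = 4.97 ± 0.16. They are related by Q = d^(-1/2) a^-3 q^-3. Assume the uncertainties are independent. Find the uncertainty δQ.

9.14e-12

Relative error in a monomial: (δQ/Q)² = Σ (nᵢ · δxᵢ/xᵢ)².
  (−½·δd/d)² = (-0.5×0.0762)² = 0.00145;  (-3·δa/a)² = (-3×0.0659)² = 0.0391;  (-3·δq/q)² = (-3×0.0322)² = 0.00933
δQ/Q = √(0.0499) = 0.223
Q = 4.09e-11, so δQ = 0.223 × 4.09e-11 = 9.14e-12.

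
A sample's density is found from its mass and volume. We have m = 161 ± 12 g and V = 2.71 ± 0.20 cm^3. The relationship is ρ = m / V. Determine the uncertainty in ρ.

Products/powers → add relative errors in quadrature, weighted by exponent:
  (1·δm/m)² = (1×0.0745)² = 0.00556;  (-1·δV/V)² = (-1×0.0738)² = 0.00545
δρ/ρ = √(0.0110) = 0.105
ρ = 59.4 g/cm^3, so δρ = 0.105 × 59.4 = 6.23 g/cm^3.

6.23 g/cm^3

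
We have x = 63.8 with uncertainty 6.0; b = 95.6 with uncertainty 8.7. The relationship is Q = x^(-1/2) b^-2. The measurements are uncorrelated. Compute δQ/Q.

Q is a product of powers, so relative uncertainties combine in quadrature:
  (−½·δx/x)² = (-0.5×0.0940)² = 0.00221;  (-2·δb/b)² = (-2×0.0910)² = 0.0331
δQ/Q = √(0.0353) = 0.188

0.188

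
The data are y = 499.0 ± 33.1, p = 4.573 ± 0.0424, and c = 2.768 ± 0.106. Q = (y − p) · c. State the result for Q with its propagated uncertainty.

1369 ± 106

Let u = y − p = 494.4. δu = √(δy² + δp²) = √(1100 + 0.00180) = 33.1, so δu/u = 0.0669.
Q is then a monomial in u, c:
δQ/Q = √((δu/u)² + (1·δc/c)²) = √(0.00448 + 0.00147) = 0.0771
Q = 1369, so δQ = 0.0771 × 1369 = 106.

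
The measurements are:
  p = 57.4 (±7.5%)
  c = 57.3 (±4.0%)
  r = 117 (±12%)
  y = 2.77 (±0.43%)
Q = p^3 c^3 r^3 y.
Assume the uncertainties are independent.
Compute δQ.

Since Q is a product/quotient, work with relative uncertainties:
  (3·δp/p)² = (3×0.0750)² = 0.0506;  (3·δc/c)² = (3×0.0400)² = 0.0144;  (3·δr/r)² = (3×0.120)² = 0.130;  (1·δy/y)² = (1×0.00430)² = 1.85e-05
δQ/Q = √(0.195) = 0.441
Q = 1.58e+17, so δQ = 0.441 × 1.58e+17 = 6.96e+16.

6.96e+16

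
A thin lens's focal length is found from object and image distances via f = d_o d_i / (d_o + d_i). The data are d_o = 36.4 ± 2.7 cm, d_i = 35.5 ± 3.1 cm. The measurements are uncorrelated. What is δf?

∂f/∂d_o = (d_i/(d_o+d_i))² = 0.244;  ∂f/∂d_i = (d_o/(d_o+d_i))² = 0.256
δf = √((∂f/∂d_o · δd_o)² + (∂f/∂d_i · δd_i)²) = √(0.433 + 0.631) = 1.03 cm

1.03 cm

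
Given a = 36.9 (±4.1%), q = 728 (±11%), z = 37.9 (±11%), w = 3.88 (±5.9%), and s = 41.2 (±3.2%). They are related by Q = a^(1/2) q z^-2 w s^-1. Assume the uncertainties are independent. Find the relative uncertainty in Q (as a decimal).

0.256

Products/powers → add relative errors in quadrature, weighted by exponent:
  (½·δa/a)² = (0.5×0.0410)² = 0.000420;  (1·δq/q)² = (1×0.110)² = 0.0121;  (-2·δz/z)² = (-2×0.110)² = 0.0484;  (1·δw/w)² = (1×0.0590)² = 0.00348;  (-1·δs/s)² = (-1×0.0320)² = 0.00102
δQ/Q = √(0.0654) = 0.256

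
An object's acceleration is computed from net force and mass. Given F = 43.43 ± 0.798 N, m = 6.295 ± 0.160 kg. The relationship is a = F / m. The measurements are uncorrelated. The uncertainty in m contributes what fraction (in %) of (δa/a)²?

(δa/a)² = (1·δF/F)² + (-1·δm/m)²
  F term: (1×0.0184)² = 0.000338
  m term: (-1×0.0254)² = 0.000646
Total = 0.000984. Share from m = 0.000646/0.000984 = 0.657.

65.7%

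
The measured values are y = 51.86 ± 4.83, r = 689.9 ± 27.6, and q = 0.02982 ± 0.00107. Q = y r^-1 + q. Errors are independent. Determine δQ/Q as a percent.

Let p = y·r^-1 = 0.07517. δp/p = √((1·δy/y)² + (-1·δr/r)²) = √(0.00867 + 0.00160) = 0.101, so δp = 0.00762.
Q = p + q: δQ = √(δp² + δq²) = √(5.81e-05 + 1.14e-06) = 0.00769
Q = 0.1050, so δQ/Q = 0.00769/0.1050 = 0.0733.

7.33%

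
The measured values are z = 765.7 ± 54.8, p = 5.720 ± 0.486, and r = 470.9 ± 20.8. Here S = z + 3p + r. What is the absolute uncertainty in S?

58.6

S is a linear combination, so absolute uncertainties add in quadrature:
  (δz)² = 3000;  (3·δp)² = 2.13;  (δr)² = 433
δS = √(3440) = 58.6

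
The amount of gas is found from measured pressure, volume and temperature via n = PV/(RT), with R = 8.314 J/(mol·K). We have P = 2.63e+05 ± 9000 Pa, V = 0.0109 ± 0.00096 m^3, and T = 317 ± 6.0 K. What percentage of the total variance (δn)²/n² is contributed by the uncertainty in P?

12.6%

(δn/n)² = (1·δP/P)² + (1·δV/V)² + (-1·δT/T)²
  P term: (1×0.0342)² = 0.00117
  V term: (1×0.0881)² = 0.00776
  T term: (-1×0.0189)² = 0.000358
Total = 0.00929. Share from P = 0.00117/0.00929 = 0.126.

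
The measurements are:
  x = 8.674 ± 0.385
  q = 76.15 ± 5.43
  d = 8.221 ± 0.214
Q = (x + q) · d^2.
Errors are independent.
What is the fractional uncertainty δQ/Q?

0.0826

Let u = x + q = 84.82. δu = √(δx² + δq²) = √(0.148 + 29.5) = 5.44, so δu/u = 0.0642.
Q is then a monomial in u, d:
δQ/Q = √((δu/u)² + (2·δd/d)²) = √(0.00412 + 0.00271) = 0.0826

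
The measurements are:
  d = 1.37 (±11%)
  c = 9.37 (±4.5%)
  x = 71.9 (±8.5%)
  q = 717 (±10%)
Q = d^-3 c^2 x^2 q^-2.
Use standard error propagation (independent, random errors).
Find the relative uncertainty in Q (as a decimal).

0.431

For a monomial Q ∝ d^-3, c^2, x^2, q^-2, fractional errors add in quadrature:
  (-3·δd/d)² = (-3×0.110)² = 0.109;  (2·δc/c)² = (2×0.0450)² = 0.00810;  (2·δx/x)² = (2×0.0850)² = 0.0289;  (-2·δq/q)² = (-2×0.100)² = 0.0400
δQ/Q = √(0.186) = 0.431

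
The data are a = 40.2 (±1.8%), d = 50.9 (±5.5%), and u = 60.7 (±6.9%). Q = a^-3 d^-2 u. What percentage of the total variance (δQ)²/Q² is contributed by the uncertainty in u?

(δQ/Q)² = (-3·δa/a)² + (-2·δd/d)² + (1·δu/u)²
  a term: (-3×0.0180)² = 0.00292
  d term: (-2×0.0550)² = 0.0121
  u term: (1×0.0690)² = 0.00476
Total = 0.0198. Share from u = 0.00476/0.0198 = 0.241.

24.1%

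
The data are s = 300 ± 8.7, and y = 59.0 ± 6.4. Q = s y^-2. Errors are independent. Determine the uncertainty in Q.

0.0189

Relative error in a monomial: (δQ/Q)² = Σ (nᵢ · δxᵢ/xᵢ)².
  (1·δs/s)² = (1×0.0290)² = 0.000841;  (-2·δy/y)² = (-2×0.108)² = 0.0471
δQ/Q = √(0.0479) = 0.219
Q = 0.0862, so δQ = 0.219 × 0.0862 = 0.0189.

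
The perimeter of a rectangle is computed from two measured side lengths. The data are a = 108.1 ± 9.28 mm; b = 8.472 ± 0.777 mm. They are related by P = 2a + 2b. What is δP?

18.6 mm

Each term contributes (cᵢ δxᵢ)² to (δP)²:
  (2·δa)² = 344;  (2·δb)² = 2.41
δP = √(347) = 18.6 mm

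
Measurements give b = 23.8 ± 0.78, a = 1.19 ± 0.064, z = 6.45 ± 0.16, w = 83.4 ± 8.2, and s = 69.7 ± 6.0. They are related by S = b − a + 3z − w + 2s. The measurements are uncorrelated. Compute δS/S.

Absolute uncertainties add in quadrature for a linear combination:
  (δb)² = 0.608;  (δa)² = 0.00410;  (3·δz)² = 0.230;  (δw)² = 67.2;  (2·δs)² = 144
δS = √(212) = 14.6
S = 98.0, so δS/S = 14.6/98.0 = 0.149.

0.149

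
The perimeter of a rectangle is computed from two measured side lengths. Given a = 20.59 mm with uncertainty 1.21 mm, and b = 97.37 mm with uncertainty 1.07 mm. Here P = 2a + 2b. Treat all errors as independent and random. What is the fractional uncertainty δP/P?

Absolute uncertainties add in quadrature for a linear combination:
  (2·δa)² = 5.86;  (2·δb)² = 4.58
δP = √(10.4) = 3.23 mm
P = 235.9 mm, so δP/P = 3.23/235.9 = 0.0137.

0.0137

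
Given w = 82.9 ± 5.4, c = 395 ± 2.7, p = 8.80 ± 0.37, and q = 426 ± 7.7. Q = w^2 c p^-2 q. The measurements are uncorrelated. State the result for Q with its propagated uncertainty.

(1.49 ± 0.233) × 10^7

For a monomial Q ∝ w^2, c, p^-2, q, fractional errors add in quadrature:
  (2·δw/w)² = (2×0.0651)² = 0.0170;  (1·δc/c)² = (1×0.00684)² = 4.67e-05;  (-2·δp/p)² = (-2×0.0420)² = 0.00707;  (1·δq/q)² = (1×0.0181)² = 0.000327
δQ/Q = √(0.0244) = 0.156
Q = 1.49e+07, so δQ = 0.156 × 1.49e+07 = 2.33e+06.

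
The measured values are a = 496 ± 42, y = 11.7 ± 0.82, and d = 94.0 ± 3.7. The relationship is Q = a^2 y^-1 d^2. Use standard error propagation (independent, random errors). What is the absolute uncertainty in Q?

3.71e+07

For a monomial Q ∝ a^2, y^-1, d^2, fractional errors add in quadrature:
  (2·δa/a)² = (2×0.0847)² = 0.0287;  (-1·δy/y)² = (-1×0.0701)² = 0.00491;  (2·δd/d)² = (2×0.0394)² = 0.00620
δQ/Q = √(0.0398) = 0.199
Q = 1.86e+08, so δQ = 0.199 × 1.86e+08 = 3.71e+07.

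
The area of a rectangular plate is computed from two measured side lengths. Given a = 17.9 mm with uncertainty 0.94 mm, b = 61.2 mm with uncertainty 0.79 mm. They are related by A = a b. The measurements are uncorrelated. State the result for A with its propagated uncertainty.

A is a product of powers, so relative uncertainties combine in quadrature:
  (1·δa/a)² = (1×0.0525)² = 0.00276;  (1·δb/b)² = (1×0.0129)² = 0.000167
δA/A = √(0.00292) = 0.0541
A = 1100 mm^2, so δA = 0.0541 × 1100 = 59.2 mm^2.

1100 ± 59.2 mm^2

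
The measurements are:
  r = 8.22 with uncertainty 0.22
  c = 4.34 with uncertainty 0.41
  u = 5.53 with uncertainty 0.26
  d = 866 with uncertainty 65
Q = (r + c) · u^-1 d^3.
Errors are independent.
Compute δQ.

3.44e+08

Let w = r + c = 12.6. δw = √(δr² + δc²) = √(0.0484 + 0.168) = 0.465, so δw/w = 0.0370.
Q is then a monomial in w, u, d:
δQ/Q = √((δw/w)² + (-1·δu/u)² + (3·δd/d)²) = √(0.00137 + 0.00221 + 0.0507) = 0.233
Q = 1.48e+09, so δQ = 0.233 × 1.48e+09 = 3.44e+08.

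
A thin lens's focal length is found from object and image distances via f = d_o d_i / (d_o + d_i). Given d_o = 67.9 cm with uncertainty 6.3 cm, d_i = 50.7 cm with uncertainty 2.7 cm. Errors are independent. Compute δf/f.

0.0500

∂f/∂d_o = (d_i/(d_o+d_i))² = 0.183;  ∂f/∂d_i = (d_o/(d_o+d_i))² = 0.328
δf = √((∂f/∂d_o · δd_o)² + (∂f/∂d_i · δd_i)²) = √(1.33 + 0.783) = 1.45 cm
f = 29.0 cm, so δf/f = 1.45/29.0 = 0.0500.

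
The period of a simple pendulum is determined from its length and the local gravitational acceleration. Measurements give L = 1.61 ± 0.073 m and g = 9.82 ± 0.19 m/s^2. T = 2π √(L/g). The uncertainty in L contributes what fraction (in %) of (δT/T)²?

(δT/T)² = (½·δL/L)² + (−½·δg/g)²
  L term: (0.5×0.0453)² = 0.000514
  g term: (-0.5×0.0193)² = 9.36e-05
Total = 0.000608. Share from L = 0.000514/0.000608 = 0.846.

84.6%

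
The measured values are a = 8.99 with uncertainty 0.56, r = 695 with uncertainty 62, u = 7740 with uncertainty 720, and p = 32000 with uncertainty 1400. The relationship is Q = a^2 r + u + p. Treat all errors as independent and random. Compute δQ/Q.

0.0912

Let w = a^2·r = 56200. δw/w = √((2·δa/a)² + (1·δr/r)²) = √(0.0155 + 0.00796) = 0.153, so δw = 8610.
Q = w + u + p: δQ = √(δw² + δu² + δp²) = √(7.41e+07 + 5.18e+05 + 1.96e+06) = 8750
Q = 95900, so δQ/Q = 8750/95900 = 0.0912.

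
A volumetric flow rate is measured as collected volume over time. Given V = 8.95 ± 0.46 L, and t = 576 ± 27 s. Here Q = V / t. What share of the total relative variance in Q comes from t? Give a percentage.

(δQ/Q)² = (1·δV/V)² + (-1·δt/t)²
  V term: (1×0.0514)² = 0.00264
  t term: (-1×0.0469)² = 0.00220
Total = 0.00484. Share from t = 0.00220/0.00484 = 0.454.

45.4%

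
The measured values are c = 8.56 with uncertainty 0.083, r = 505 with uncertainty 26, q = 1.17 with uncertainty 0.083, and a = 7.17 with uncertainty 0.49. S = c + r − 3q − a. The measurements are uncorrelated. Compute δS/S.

0.0517

Absolute uncertainties add in quadrature for a linear combination:
  (δc)² = 0.00689;  (δr)² = 676;  (3·δq)² = 0.0620;  (δa)² = 0.240
δS = √(676) = 26.0
S = 503, so δS/S = 26.0/503 = 0.0517.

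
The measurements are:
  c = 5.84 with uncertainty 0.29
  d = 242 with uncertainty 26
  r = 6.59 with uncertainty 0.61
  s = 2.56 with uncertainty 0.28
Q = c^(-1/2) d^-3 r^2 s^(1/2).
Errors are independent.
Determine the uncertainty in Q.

For a monomial Q ∝ c^(-1/2), d^-3, r^2, s^(1/2), fractional errors add in quadrature:
  (−½·δc/c)² = (-0.5×0.0497)² = 0.000616;  (-3·δd/d)² = (-3×0.107)² = 0.104;  (2·δr/r)² = (2×0.0926)² = 0.0343;  (½·δs/s)² = (0.5×0.109)² = 0.00299
δQ/Q = √(0.142) = 0.377
Q = 2.03e-06, so δQ = 0.377 × 2.03e-06 = 7.64e-07.

7.64e-07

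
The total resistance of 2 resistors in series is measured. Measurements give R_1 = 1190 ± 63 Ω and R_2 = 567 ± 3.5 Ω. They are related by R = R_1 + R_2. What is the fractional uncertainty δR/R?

0.0359

Sums and differences: (δR)² = Σ (cᵢ δxᵢ)².
  (δR_1)² = 3970;  (δR_2)² = 12.2
δR = √(3980) = 63.1 Ω
R = 1760 Ω, so δR/R = 63.1/1760 = 0.0359.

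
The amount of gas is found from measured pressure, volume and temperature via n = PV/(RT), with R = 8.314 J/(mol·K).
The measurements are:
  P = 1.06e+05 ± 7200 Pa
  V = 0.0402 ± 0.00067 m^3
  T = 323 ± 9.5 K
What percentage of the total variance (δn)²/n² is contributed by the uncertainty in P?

80.1%

(δn/n)² = (1·δP/P)² + (1·δV/V)² + (-1·δT/T)²
  P term: (1×0.0679)² = 0.00461
  V term: (1×0.0167)² = 0.000278
  T term: (-1×0.0294)² = 0.000865
Total = 0.00576. Share from P = 0.00461/0.00576 = 0.801.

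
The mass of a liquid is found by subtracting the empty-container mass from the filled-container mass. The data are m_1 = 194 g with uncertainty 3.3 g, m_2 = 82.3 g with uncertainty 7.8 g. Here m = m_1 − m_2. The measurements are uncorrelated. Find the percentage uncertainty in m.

For a sum/difference, combine absolute errors in quadrature:
  (δm_1)² = 10.9;  (δm_2)² = 60.8
δm = √(71.7) = 8.47 g
m = 112 g, so δm/m = 8.47/112 = 0.0758.

7.58%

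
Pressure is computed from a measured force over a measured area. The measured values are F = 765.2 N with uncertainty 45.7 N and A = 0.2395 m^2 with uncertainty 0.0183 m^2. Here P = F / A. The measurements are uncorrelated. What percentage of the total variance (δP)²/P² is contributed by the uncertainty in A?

62.1%

(δP/P)² = (1·δF/F)² + (-1·δA/A)²
  F term: (1×0.0597)² = 0.00357
  A term: (-1×0.0764)² = 0.00584
Total = 0.00941. Share from A = 0.00584/0.00941 = 0.621.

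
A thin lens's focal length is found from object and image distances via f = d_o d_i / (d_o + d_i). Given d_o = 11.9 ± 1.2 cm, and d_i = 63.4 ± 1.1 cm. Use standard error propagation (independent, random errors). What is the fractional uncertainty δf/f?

∂f/∂d_o = (d_i/(d_o+d_i))² = 0.709;  ∂f/∂d_i = (d_o/(d_o+d_i))² = 0.0250
δf = √((∂f/∂d_o · δd_o)² + (∂f/∂d_i · δd_i)²) = √(0.724 + 0.000755) = 0.851 cm
f = 10.0 cm, so δf/f = 0.851/10.0 = 0.0849.

0.0849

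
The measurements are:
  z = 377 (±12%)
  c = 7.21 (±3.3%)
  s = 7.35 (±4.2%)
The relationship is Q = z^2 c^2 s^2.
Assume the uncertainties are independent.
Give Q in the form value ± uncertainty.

For a monomial Q ∝ z^2, c^2, s^2, fractional errors add in quadrature:
  (2·δz/z)² = (2×0.120)² = 0.0576;  (2·δc/c)² = (2×0.0330)² = 0.00436;  (2·δs/s)² = (2×0.0420)² = 0.00706
δQ/Q = √(0.0690) = 0.263
Q = 3.99e+08, so δQ = 0.263 × 3.99e+08 = 1.05e+08.

(3.99 ± 1.05) × 10^8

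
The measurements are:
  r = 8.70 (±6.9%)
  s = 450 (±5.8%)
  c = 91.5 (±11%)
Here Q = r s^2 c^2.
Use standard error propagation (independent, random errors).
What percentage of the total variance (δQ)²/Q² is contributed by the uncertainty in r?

(δQ/Q)² = (1·δr/r)² + (2·δs/s)² + (2·δc/c)²
  r term: (1×0.0690)² = 0.00476
  s term: (2×0.0580)² = 0.0135
  c term: (2×0.110)² = 0.0484
Total = 0.0666. Share from r = 0.00476/0.0666 = 0.0715.

7.15%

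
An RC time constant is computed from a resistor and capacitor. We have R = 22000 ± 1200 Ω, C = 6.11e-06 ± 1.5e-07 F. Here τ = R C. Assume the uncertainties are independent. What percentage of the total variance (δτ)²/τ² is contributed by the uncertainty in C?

16.8%

(δτ/τ)² = (1·δR/R)² + (1·δC/C)²
  R term: (1×0.0545)² = 0.00298
  C term: (1×0.0245)² = 0.000603
Total = 0.00358. Share from C = 0.000603/0.00358 = 0.168.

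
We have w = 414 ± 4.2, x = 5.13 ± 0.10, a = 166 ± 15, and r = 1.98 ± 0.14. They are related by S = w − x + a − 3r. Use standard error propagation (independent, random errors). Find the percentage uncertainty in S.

Sums and differences: (δS)² = Σ (cᵢ δxᵢ)².
  (δw)² = 17.6;  (δx)² = 0.0100;  (δa)² = 225;  (3·δr)² = 0.176
δS = √(243) = 15.6
S = 569, so δS/S = 15.6/569 = 0.0274.

2.74%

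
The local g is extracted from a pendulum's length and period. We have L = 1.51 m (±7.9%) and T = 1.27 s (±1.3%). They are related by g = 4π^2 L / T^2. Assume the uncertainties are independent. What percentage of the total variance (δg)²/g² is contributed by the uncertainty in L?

90.2%

(δg/g)² = (1·δL/L)² + (-2·δT/T)²
  L term: (1×0.0790)² = 0.00624
  T term: (-2×0.0130)² = 0.000676
Total = 0.00692. Share from L = 0.00624/0.00692 = 0.902.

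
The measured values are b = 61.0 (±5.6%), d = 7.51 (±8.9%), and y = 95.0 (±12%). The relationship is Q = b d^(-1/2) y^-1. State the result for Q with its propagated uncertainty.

0.234 ± 0.0327

Products/powers → add relative errors in quadrature, weighted by exponent:
  (1·δb/b)² = (1×0.0560)² = 0.00314;  (−½·δd/d)² = (-0.5×0.0890)² = 0.00198;  (-1·δy/y)² = (-1×0.120)² = 0.0144
δQ/Q = √(0.0195) = 0.140
Q = 0.234, so δQ = 0.140 × 0.234 = 0.0327.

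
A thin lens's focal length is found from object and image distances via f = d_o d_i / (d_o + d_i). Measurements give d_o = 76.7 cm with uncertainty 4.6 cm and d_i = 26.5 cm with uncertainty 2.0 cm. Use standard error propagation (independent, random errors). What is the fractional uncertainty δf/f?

0.0582

∂f/∂d_o = (d_i/(d_o+d_i))² = 0.0659;  ∂f/∂d_i = (d_o/(d_o+d_i))² = 0.552
δf = √((∂f/∂d_o · δd_o)² + (∂f/∂d_i · δd_i)²) = √(0.0920 + 1.22) = 1.15 cm
f = 19.7 cm, so δf/f = 1.15/19.7 = 0.0582.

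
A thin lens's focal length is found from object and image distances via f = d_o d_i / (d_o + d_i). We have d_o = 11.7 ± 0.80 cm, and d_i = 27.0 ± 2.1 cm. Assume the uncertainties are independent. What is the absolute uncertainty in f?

0.434 cm

∂f/∂d_o = (d_i/(d_o+d_i))² = 0.487;  ∂f/∂d_i = (d_o/(d_o+d_i))² = 0.0914
δf = √((∂f/∂d_o · δd_o)² + (∂f/∂d_i · δd_i)²) = √(0.152 + 0.0368) = 0.434 cm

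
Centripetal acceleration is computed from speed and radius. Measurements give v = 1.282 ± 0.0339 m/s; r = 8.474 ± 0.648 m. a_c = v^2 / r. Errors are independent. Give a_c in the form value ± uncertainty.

0.1939 ± 0.0180 m/s^2

Relative error in a monomial: (δa_c/a_c)² = Σ (nᵢ · δxᵢ/xᵢ)².
  (2·δv/v)² = (2×0.0264)² = 0.00280;  (-1·δr/r)² = (-1×0.0765)² = 0.00585
δa_c/a_c = √(0.00864) = 0.0930
a_c = 0.1939 m/s^2, so δa_c = 0.0930 × 0.1939 = 0.0180 m/s^2.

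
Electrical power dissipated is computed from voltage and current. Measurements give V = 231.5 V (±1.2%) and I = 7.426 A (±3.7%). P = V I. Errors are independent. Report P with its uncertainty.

Each factor contributes (exponent × relative error)² to (δP/P)²:
  (1·δV/V)² = (1×0.0120)² = 0.000144;  (1·δI/I)² = (1×0.0370)² = 0.00137
δP/P = √(0.00151) = 0.0389
P = 1719 W, so δP = 0.0389 × 1719 = 66.9 W.

1719 ± 66.9 W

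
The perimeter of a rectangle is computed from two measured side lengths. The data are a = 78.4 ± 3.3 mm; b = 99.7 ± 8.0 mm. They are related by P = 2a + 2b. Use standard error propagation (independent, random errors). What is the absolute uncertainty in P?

Absolute uncertainties add in quadrature for a linear combination:
  (2·δa)² = 43.6;  (2·δb)² = 256
δP = √(300) = 17.3 mm

17.3 mm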